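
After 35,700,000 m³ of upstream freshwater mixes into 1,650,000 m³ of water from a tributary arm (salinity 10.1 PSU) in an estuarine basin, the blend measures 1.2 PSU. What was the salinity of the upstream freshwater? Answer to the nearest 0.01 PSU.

Salt balance: 1,650,000×10.1 + 35,700,000×S = 37,350,000×1.2
16,665,000 + 35,700,000·S = 44,820,000
S = (44,820,000 − 16,665,000) / 35,700,000 = 0.7887 PSU

0.79 PSU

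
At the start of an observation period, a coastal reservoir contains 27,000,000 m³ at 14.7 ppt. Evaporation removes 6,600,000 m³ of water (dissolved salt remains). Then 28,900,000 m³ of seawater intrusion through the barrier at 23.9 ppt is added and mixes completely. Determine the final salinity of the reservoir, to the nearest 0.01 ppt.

After evaporation: salt = 27,000,000×14.7 = 396,900,000; volume = 27,000,000 − 6,600,000 = 20,400,000 m³
After mixing: salt = 396,900,000 + 28,900,000×23.9 = 1,087,610,000; volume = 20,400,000 + 28,900,000 = 49,300,000 m³
S = 1,087,610,000 / 49,300,000 = 22.0611 ppt

22.06 ppt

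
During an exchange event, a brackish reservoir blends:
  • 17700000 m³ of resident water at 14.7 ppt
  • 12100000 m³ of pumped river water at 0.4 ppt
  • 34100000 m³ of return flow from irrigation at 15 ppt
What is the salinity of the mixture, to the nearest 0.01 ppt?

Total salt / total volume:
salt = 17,700,000×14.7 + 12,100,000×0.4 + 34,100,000×15 = 260,190,000 + 4,840,000 + 511,500,000 = 776,530,000
volume = 17,700,000 + 12,100,000 + 34,100,000 = 63,900,000 m³
S = 776,530,000 / 63,900,000 = 12.1523 ppt

12.15 ppt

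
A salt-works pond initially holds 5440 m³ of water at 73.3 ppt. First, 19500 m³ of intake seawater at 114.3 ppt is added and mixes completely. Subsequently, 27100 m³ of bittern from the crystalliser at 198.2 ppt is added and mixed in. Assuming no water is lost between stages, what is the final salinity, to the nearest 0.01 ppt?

By conservation of dissolved salt,
Initial salt = 5,440×73.3 = 398,752
After stage 1: salt = 398,752 + 19,500×114.3 = 2,627,602; volume = 24,940 m³; S = 105.357 ppt
After stage 2: salt = 2,627,602 + 27,100×198.2 = 7,998,822; volume = 52,040 m³
S = 7,998,822 / 52,040 = 153.7053 ppt

153.71 ppt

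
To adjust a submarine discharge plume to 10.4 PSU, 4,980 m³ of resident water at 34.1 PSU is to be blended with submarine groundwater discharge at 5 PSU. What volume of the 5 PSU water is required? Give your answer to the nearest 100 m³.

21900 m³

Salt balance: 4,980×34.1 + V×5 = (4,980+V)×10.4
169,818 + 5V = 51,792 + 10.4V
118,026 = 5.4V
V = 21,856.67 m³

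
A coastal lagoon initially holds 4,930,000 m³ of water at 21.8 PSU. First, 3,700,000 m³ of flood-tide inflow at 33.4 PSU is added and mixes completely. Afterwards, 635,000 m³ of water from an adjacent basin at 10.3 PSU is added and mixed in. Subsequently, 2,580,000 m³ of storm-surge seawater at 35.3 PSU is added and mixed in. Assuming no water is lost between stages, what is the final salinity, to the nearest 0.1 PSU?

By conservation of dissolved salt,
Initial salt = 4,930,000×21.8 = 107,474,000
After stage 1: salt = 107,474,000 + 3,700,000×33.4 = 231,054,000; volume = 8,630,000 m³; S = 26.773 PSU
After stage 2: salt = 231,054,000 + 635,000×10.3 = 237,594,500; volume = 9,265,000 m³; S = 25.644 PSU
After stage 3: salt = 237,594,500 + 2,580,000×35.3 = 328,668,500; volume = 11,845,000 m³
S = 328,668,500 / 11,845,000 = 27.7474 PSU

27.7 PSU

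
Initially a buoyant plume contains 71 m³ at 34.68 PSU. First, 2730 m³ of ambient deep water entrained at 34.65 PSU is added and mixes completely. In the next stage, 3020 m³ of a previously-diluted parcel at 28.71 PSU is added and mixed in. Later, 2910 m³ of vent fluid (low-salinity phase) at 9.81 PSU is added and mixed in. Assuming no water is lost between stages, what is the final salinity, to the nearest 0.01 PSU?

24.32 PSU

Weighted by volume,
Initial salt = 71×34.68 = 2,462.28
After stage 1: salt = 2,462.28 + 2,730×34.65 = 97,056.78; volume = 2,801 m³; S = 34.651 PSU
After stage 2: salt = 97,056.78 + 3,020×28.71 = 183,760.98; volume = 5,821 m³; S = 31.569 PSU
After stage 3: salt = 183,760.98 + 2,910×9.81 = 212,308.08; volume = 8,731 m³
S = 212,308.08 / 8,731 = 24.3166 PSU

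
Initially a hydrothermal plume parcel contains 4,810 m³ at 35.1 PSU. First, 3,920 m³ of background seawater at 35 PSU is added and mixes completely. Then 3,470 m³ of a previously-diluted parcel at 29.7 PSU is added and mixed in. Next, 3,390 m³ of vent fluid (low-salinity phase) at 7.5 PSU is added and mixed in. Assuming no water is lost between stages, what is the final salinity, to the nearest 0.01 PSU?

27.87 PSU

Conserving salt mass:
Initial salt = 4,810×35.1 = 168,831
After stage 1: salt = 168,831 + 3,920×35 = 306,031; volume = 8,730 m³; S = 35.055 PSU
After stage 2: salt = 306,031 + 3,470×29.7 = 409,090; volume = 12,200 m³; S = 33.532 PSU
After stage 3: salt = 409,090 + 3,390×7.5 = 434,515; volume = 15,590 m³
S = 434,515 / 15,590 = 27.8714 PSU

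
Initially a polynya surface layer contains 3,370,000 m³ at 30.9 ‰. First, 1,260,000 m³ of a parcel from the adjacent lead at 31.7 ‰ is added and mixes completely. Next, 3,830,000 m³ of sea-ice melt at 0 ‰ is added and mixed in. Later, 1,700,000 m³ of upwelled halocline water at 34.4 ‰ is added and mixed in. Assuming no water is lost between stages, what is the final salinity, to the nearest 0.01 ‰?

19.94 ‰

Salt balance:
Initial salt = 3,370,000×30.9 = 104,133,000
After stage 1: salt = 104,133,000 + 1,260,000×31.7 = 144,075,000; volume = 4,630,000 m³; S = 31.118 ‰
After stage 2: salt = 144,075,000 + 3,830,000×0 = 144,075,000; volume = 8,460,000 m³; S = 17.03 ‰
After stage 3: salt = 144,075,000 + 1,700,000×34.4 = 202,555,000; volume = 10,160,000 m³
S = 202,555,000 / 10,160,000 = 19.9365 ‰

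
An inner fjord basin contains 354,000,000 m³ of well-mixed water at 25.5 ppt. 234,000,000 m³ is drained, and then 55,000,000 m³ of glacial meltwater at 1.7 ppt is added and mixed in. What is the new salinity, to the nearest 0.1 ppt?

Remaining after removal: 120,000,000 m³ at 25.5 ppt (salt = 3,060,000,000)
After addition: salt = 3,060,000,000 + 55,000,000×1.7 = 3,153,500,000; volume = 175,000,000 m³
S = 3,153,500,000 / 175,000,000 = 18.02 ppt

18.0 ppt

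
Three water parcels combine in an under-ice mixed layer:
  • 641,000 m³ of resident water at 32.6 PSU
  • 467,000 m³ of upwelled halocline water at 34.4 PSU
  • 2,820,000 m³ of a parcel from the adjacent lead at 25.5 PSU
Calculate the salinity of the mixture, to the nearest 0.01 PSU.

27.72 PSU

Conserving salt mass:
salt = 641,000×32.6 + 467,000×34.4 + 2,820,000×25.5 = 20,896,600 + 16,064,800 + 71,910,000 = 108,871,400
volume = 641,000 + 467,000 + 2,820,000 = 3,928,000 m³
S = 108,871,400 / 3,928,000 = 27.7168 PSU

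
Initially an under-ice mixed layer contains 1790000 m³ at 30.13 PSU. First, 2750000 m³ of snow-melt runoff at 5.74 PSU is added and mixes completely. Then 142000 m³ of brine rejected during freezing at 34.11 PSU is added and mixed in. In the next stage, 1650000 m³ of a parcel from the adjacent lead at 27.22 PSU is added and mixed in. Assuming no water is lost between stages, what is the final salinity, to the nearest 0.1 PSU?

Salt balance:
Initial salt = 1,790,000×30.13 = 53,932,700
After stage 1: salt = 53,932,700 + 2,750,000×5.74 = 69,717,700; volume = 4,540,000 m³; S = 15.356 PSU
After stage 2: salt = 69,717,700 + 142,000×34.11 = 74,561,320; volume = 4,682,000 m³; S = 15.925 PSU
After stage 3: salt = 74,561,320 + 1,650,000×27.22 = 119,474,320; volume = 6,332,000 m³
S = 119,474,320 / 6,332,000 = 18.8683 PSU

18.9 PSU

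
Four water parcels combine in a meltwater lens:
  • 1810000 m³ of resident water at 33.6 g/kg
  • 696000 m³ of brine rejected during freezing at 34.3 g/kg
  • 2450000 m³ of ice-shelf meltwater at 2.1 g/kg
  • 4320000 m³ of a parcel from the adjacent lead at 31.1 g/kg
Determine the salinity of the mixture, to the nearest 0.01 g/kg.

24.17 g/kg

Salt balance:
salt = 1,810,000×33.6 + 696,000×34.3 + 2,450,000×2.1 + 4,320,000×31.1 = 60,816,000 + 23,872,800 + 5,145,000 + 134,352,000 = 224,185,800
volume = 1,810,000 + 696,000 + 2,450,000 + 4,320,000 = 9,276,000 m³
S = 224,185,800 / 9,276,000 = 24.1684 g/kg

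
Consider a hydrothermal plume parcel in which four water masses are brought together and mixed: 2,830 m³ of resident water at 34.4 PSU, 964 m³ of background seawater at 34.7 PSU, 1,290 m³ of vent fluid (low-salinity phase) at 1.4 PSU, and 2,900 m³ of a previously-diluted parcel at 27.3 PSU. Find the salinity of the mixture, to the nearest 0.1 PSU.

26.5 PSU

Salt balance:
salt = 2,830×34.4 + 964×34.7 + 1,290×1.4 + 2,900×27.3 = 97,352 + 33,450.8 + 1,806 + 79,170 = 211,778.8
volume = 2,830 + 964 + 1,290 + 2,900 = 7,984 m³
S = 211,778.8 / 7,984 = 26.525 PSU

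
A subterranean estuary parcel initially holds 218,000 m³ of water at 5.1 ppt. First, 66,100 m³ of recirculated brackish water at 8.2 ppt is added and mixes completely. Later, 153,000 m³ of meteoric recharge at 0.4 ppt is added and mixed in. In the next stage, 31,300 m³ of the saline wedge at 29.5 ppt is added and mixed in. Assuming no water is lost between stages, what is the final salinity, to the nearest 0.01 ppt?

By conservation of dissolved salt,
Initial salt = 218,000×5.1 = 1,111,800
After stage 1: salt = 1,111,800 + 66,100×8.2 = 1,653,820; volume = 284,100 m³; S = 5.821 ppt
After stage 2: salt = 1,653,820 + 153,000×0.4 = 1,715,020; volume = 437,100 m³; S = 3.924 ppt
After stage 3: salt = 1,715,020 + 31,300×29.5 = 2,638,370; volume = 468,400 m³
S = 2,638,370 / 468,400 = 5.6327 ppt

5.63 ppt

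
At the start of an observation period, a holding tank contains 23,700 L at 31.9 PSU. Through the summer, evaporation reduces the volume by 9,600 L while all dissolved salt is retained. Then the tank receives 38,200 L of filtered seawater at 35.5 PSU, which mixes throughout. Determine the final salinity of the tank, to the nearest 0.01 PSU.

40.38 PSU

After evaporation: salt = 23,700×31.9 = 756,030; volume = 23,700 − 9,600 = 14,100 L
After mixing: salt = 756,030 + 38,200×35.5 = 2,112,130; volume = 14,100 + 38,200 = 52,300 L
S = 2,112,130 / 52,300 = 40.3849 PSU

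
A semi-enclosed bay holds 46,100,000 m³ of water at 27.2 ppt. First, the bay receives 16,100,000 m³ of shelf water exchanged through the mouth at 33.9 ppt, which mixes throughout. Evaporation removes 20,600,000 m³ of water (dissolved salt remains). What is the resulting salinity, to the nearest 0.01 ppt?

43.26 ppt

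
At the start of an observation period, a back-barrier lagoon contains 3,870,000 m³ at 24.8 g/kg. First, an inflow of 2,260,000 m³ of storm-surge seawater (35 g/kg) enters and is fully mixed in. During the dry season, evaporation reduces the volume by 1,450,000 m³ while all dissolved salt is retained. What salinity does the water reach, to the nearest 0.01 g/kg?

After mixing: salt = 3,870,000×24.8 + 2,260,000×35 = 175,076,000; volume = 6,130,000 m³
After evaporation: salt unchanged = 175,076,000; volume = 6,130,000 − 1,450,000 = 4,680,000 m³
S = 175,076,000 / 4,680,000 = 37.4094 g/kg

37.41 g/kg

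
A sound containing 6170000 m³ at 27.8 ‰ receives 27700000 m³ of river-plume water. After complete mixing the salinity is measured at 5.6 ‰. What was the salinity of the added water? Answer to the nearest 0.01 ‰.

0.66 ‰

Salt balance: 6,170,000×27.8 + 27,700,000×S = 33,870,000×5.6
171,526,000 + 27,700,000·S = 189,672,000
S = (189,672,000 − 171,526,000) / 27,700,000 = 0.6551 ‰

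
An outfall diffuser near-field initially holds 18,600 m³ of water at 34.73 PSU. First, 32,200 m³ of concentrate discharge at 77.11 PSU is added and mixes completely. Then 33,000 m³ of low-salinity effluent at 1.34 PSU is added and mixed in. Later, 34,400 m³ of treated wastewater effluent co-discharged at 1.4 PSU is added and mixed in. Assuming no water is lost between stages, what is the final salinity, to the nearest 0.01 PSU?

27.25 PSU

Total salt / total volume:
Initial salt = 18,600×34.73 = 645,978
After stage 1: salt = 645,978 + 32,200×77.11 = 3,128,920; volume = 50,800 m³; S = 61.593 PSU
After stage 2: salt = 3,128,920 + 33,000×1.34 = 3,173,140; volume = 83,800 m³; S = 37.866 PSU
After stage 3: salt = 3,173,140 + 34,400×1.4 = 3,221,300; volume = 118,200 m³
S = 3,221,300 / 118,200 = 27.253 PSU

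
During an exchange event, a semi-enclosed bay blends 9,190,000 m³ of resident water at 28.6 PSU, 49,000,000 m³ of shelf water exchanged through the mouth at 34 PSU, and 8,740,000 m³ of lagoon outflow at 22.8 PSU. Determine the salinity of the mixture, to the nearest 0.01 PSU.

31.80 PSU

By conservation of dissolved salt,
salt = 9,190,000×28.6 + 49,000,000×34 + 8,740,000×22.8 = 262,834,000 + 1,666,000,000 + 199,272,000 = 2,128,106,000
volume = 9,190,000 + 49,000,000 + 8,740,000 = 66,930,000 m³
S = 2,128,106,000 / 66,930,000 = 31.796 PSU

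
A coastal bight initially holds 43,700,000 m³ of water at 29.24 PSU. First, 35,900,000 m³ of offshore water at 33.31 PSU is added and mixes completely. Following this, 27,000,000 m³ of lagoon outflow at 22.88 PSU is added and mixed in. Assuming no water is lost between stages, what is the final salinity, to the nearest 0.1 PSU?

29.0 PSU

Salt balance:
Initial salt = 43,700,000×29.24 = 1,277,788,000
After stage 1: salt = 1,277,788,000 + 35,900,000×33.31 = 2,473,617,000; volume = 79,600,000 m³; S = 31.076 PSU
After stage 2: salt = 2,473,617,000 + 27,000,000×22.88 = 3,091,377,000; volume = 106,600,000 m³
S = 3,091,377,000 / 106,600,000 = 28.9998 PSU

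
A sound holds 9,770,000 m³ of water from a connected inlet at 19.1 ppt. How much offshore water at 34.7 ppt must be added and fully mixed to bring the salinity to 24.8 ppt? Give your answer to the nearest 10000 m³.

5630000 m³

Salt balance: 9,770,000×19.1 + V×34.7 = (9,770,000+V)×24.8
186,607,000 + 34.7V = 242,296,000 + 24.8V
55,689,000 = 9.9V
V = 5,625,151.52 m³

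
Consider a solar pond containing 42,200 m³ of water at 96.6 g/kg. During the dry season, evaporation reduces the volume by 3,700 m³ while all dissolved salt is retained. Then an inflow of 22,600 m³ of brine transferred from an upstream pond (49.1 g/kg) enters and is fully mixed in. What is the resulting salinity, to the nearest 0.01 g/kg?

84.88 g/kg

After evaporation: salt = 42,200×96.6 = 4,076,520; volume = 42,200 − 3,700 = 38,500 m³
After mixing: salt = 4,076,520 + 22,600×49.1 = 5,186,180; volume = 38,500 + 22,600 = 61,100 m³
S = 5,186,180 / 61,100 = 84.8802 g/kg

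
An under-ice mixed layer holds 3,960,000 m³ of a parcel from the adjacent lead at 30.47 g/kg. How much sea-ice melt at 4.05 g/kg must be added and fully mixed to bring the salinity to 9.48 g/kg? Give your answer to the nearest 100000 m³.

Salt balance: 3,960,000×30.47 + V×4.05 = (3,960,000+V)×9.48
120,661,200 + 4.05V = 37,540,800 + 9.48V
83,120,400 = 5.43V
V = 15,307,624.31 m³

15300000 m³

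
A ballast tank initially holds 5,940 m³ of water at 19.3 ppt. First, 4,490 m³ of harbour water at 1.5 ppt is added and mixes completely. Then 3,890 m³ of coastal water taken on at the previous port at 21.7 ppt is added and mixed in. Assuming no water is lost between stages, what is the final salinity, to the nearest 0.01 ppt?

Salt balance:
Initial salt = 5,940×19.3 = 114,642
After stage 1: salt = 114,642 + 4,490×1.5 = 121,377; volume = 10,430 m³; S = 11.637 ppt
After stage 2: salt = 121,377 + 3,890×21.7 = 205,790; volume = 14,320 m³
S = 205,790 / 14,320 = 14.3708 ppt

14.37 ppt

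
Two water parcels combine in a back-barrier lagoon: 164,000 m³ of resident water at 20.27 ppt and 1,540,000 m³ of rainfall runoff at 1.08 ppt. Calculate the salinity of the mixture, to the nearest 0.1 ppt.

By conservation of dissolved salt,
salt = 164,000×20.27 + 1,540,000×1.08 = 3,324,280 + 1,663,200 = 4,987,480
volume = 164,000 + 1,540,000 = 1,704,000 m³
S = 4,987,480 / 1,704,000 = 2.927 ppt

2.9 ppt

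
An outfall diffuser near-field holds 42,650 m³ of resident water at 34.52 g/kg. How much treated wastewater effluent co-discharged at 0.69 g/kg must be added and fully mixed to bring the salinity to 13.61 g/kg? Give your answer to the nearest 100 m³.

Salt balance: 42,650×34.52 + V×0.69 = (42,650+V)×13.61
1,472,278 + 0.69V = 580,466.5 + 13.61V
891,811.5 = 12.92V
V = 69,025.66 m³

69000 m³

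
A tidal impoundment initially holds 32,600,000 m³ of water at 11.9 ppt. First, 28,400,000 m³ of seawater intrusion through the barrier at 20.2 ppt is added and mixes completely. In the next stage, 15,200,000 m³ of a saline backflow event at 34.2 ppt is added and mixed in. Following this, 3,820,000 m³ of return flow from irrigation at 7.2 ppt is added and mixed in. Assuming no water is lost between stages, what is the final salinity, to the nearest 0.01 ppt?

18.86 ppt

Mass of salt is conserved:
Initial salt = 32,600,000×11.9 = 387,940,000
After stage 1: salt = 387,940,000 + 28,400,000×20.2 = 961,620,000; volume = 61,000,000 m³; S = 15.764 ppt
After stage 2: salt = 961,620,000 + 15,200,000×34.2 = 1,481,460,000; volume = 76,200,000 m³; S = 19.442 ppt
After stage 3: salt = 1,481,460,000 + 3,820,000×7.2 = 1,508,964,000; volume = 80,020,000 m³
S = 1,508,964,000 / 80,020,000 = 18.8573 ppt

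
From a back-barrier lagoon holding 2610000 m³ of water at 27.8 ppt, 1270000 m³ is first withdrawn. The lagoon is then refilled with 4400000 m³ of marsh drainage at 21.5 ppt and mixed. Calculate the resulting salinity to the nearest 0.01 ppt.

22.97 ppt

Remaining after removal: 1,340,000 m³ at 27.8 ppt (salt = 37,252,000)
After addition: salt = 37,252,000 + 4,400,000×21.5 = 131,852,000; volume = 5,740,000 m³
S = 131,852,000 / 5,740,000 = 22.9707 ppt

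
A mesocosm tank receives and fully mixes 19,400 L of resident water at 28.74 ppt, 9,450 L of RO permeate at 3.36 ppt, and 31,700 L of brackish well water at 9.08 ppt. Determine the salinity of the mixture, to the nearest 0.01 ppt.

Conserving salt mass:
salt = 19,400×28.74 + 9,450×3.36 + 31,700×9.08 = 557,556 + 31,752 + 287,836 = 877,144
volume = 19,400 + 9,450 + 31,700 = 60,550 L
S = 877,144 / 60,550 = 14.4863 ppt

14.49 ppt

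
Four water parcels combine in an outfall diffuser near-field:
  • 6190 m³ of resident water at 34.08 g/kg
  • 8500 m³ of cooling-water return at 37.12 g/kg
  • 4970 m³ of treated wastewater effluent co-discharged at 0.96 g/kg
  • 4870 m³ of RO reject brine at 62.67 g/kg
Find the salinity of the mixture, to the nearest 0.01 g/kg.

34.10 g/kg

Conserving salt mass:
salt = 6,190×34.08 + 8,500×37.12 + 4,970×0.96 + 4,870×62.67 = 210,955.2 + 315,520 + 4,771.2 + 305,202.9 = 836,449.3
volume = 6,190 + 8,500 + 4,970 + 4,870 = 24,530 m³
S = 836,449.3 / 24,530 = 34.099 g/kg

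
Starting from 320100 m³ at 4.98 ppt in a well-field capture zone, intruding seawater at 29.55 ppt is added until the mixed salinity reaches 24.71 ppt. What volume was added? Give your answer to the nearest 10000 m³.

1300000 m³

Salt balance: 320,100×4.98 + V×29.55 = (320,100+V)×24.71
1,594,098 + 29.55V = 7,909,671 + 24.71V
6,315,573 = 4.84V
V = 1,304,870.45 m³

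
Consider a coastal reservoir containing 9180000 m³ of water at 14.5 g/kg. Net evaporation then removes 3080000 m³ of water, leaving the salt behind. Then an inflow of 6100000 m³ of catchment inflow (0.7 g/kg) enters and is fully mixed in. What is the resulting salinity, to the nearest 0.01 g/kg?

11.26 g/kg

After evaporation: salt = 9,180,000×14.5 = 133,110,000; volume = 9,180,000 − 3,080,000 = 6,100,000 m³
After mixing: salt = 133,110,000 + 6,100,000×0.7 = 137,380,000; volume = 6,100,000 + 6,100,000 = 12,200,000 m³
S = 137,380,000 / 12,200,000 = 11.2607 g/kg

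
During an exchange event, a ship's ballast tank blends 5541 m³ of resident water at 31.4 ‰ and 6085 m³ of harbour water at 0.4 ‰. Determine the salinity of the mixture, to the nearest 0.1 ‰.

15.2 ‰

Mass of salt is conserved:
salt = 5,541×31.4 + 6,085×0.4 = 173,987.4 + 2,434 = 176,421.4
volume = 5,541 + 6,085 = 11,626 m³
S = 176,421.4 / 11,626 = 15.175 ‰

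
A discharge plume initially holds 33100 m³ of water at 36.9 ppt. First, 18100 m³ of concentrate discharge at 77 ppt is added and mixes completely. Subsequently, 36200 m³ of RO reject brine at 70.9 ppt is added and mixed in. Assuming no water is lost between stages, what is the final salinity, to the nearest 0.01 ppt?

59.29 ppt

Salt balance:
Initial salt = 33,100×36.9 = 1,221,390
After stage 1: salt = 1,221,390 + 18,100×77 = 2,615,090; volume = 51,200 m³; S = 51.076 ppt
After stage 2: salt = 2,615,090 + 36,200×70.9 = 5,181,670; volume = 87,400 m³
S = 5,181,670 / 87,400 = 59.2868 ppt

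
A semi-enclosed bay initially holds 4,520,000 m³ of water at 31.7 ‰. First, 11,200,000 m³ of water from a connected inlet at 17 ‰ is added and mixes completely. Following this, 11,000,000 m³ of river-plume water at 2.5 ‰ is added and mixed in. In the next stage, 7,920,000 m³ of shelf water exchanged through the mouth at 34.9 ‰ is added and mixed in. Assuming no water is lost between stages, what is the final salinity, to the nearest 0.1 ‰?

Total salt / total volume:
Initial salt = 4,520,000×31.7 = 143,284,000
After stage 1: salt = 143,284,000 + 11,200,000×17 = 333,684,000; volume = 15,720,000 m³; S = 21.227 ‰
After stage 2: salt = 333,684,000 + 11,000,000×2.5 = 361,184,000; volume = 26,720,000 m³; S = 13.517 ‰
After stage 3: salt = 361,184,000 + 7,920,000×34.9 = 637,592,000; volume = 34,640,000 m³
S = 637,592,000 / 34,640,000 = 18.4062 ‰

18.4 ‰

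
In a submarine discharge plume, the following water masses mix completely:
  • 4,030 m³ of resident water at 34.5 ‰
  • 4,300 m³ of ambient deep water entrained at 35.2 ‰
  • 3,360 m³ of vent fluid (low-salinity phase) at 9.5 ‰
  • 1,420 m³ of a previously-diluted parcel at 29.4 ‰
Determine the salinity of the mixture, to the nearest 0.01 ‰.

Weighted by volume,
salt = 4,030×34.5 + 4,300×35.2 + 3,360×9.5 + 1,420×29.4 = 139,035 + 151,360 + 31,920 + 41,748 = 364,063
volume = 4,030 + 4,300 + 3,360 + 1,420 = 13,110 m³
S = 364,063 / 13,110 = 27.7699 ‰

27.77 ‰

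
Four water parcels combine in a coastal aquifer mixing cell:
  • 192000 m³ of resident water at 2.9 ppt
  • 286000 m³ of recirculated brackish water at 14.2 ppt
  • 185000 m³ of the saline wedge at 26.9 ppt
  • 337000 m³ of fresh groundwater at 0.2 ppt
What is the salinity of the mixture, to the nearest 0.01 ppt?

9.66 ppt

Total salt / total volume:
salt = 192,000×2.9 + 286,000×14.2 + 185,000×26.9 + 337,000×0.2 = 556,800 + 4,061,200 + 4,976,500 + 67,400 = 9,661,900
volume = 192,000 + 286,000 + 185,000 + 337,000 = 1,000,000 m³
S = 9,661,900 / 1,000,000 = 9.6619 ppt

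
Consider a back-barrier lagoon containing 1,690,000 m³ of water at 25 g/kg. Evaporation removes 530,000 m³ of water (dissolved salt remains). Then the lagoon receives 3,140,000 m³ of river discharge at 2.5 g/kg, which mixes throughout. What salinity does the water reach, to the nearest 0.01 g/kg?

11.65 g/kg

After evaporation: salt = 1,690,000×25 = 42,250,000; volume = 1,690,000 − 530,000 = 1,160,000 m³
After mixing: salt = 42,250,000 + 3,140,000×2.5 = 50,100,000; volume = 1,160,000 + 3,140,000 = 4,300,000 m³
S = 50,100,000 / 4,300,000 = 11.6512 g/kg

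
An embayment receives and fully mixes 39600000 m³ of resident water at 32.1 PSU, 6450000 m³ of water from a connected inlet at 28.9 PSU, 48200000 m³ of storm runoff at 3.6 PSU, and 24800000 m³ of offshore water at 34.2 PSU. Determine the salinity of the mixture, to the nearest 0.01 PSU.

20.83 PSU

Weighted by volume,
salt = 39,600,000×32.1 + 6,450,000×28.9 + 48,200,000×3.6 + 24,800,000×34.2 = 1,271,160,000 + 186,405,000 + 173,520,000 + 848,160,000 = 2,479,245,000
volume = 39,600,000 + 6,450,000 + 48,200,000 + 24,800,000 = 119,050,000 m³
S = 2,479,245,000 / 119,050,000 = 20.8252 PSU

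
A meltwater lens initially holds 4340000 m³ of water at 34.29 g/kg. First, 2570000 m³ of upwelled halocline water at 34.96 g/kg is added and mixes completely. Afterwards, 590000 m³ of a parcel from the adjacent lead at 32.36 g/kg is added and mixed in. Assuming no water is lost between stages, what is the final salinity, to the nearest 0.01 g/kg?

Conserving salt mass:
Initial salt = 4,340,000×34.29 = 148,818,600
After stage 1: salt = 148,818,600 + 2,570,000×34.96 = 238,665,800; volume = 6,910,000 m³; S = 34.539 g/kg
After stage 2: salt = 238,665,800 + 590,000×32.36 = 257,758,200; volume = 7,500,000 m³
S = 257,758,200 / 7,500,000 = 34.3678 g/kg

34.37 g/kg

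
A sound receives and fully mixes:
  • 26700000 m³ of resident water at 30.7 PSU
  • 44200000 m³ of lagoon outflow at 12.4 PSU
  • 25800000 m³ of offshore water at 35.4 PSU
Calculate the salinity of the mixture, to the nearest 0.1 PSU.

23.6 PSU

Weighted by volume,
salt = 26,700,000×30.7 + 44,200,000×12.4 + 25,800,000×35.4 = 819,690,000 + 548,080,000 + 913,320,000 = 2,281,090,000
volume = 26,700,000 + 44,200,000 + 25,800,000 = 96,700,000 m³
S = 2,281,090,000 / 96,700,000 = 23.589 PSU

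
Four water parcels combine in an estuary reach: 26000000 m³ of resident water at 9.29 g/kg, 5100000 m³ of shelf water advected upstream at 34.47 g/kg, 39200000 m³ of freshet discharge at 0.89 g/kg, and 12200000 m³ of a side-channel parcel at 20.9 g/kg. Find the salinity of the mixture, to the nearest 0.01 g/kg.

8.57 g/kg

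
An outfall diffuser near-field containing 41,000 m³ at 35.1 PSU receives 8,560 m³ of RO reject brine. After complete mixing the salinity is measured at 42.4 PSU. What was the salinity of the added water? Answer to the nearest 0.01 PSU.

77.36 PSU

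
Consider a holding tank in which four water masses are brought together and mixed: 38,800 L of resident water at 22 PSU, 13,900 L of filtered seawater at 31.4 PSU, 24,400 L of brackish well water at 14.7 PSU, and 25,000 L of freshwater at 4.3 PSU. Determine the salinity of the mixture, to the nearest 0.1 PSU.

Conserving salt mass:
salt = 38,800×22 + 13,900×31.4 + 24,400×14.7 + 25,000×4.3 = 853,600 + 436,460 + 358,680 + 107,500 = 1,756,240
volume = 38,800 + 13,900 + 24,400 + 25,000 = 102,100 L
S = 1,756,240 / 102,100 = 17.201 PSU

17.2 PSU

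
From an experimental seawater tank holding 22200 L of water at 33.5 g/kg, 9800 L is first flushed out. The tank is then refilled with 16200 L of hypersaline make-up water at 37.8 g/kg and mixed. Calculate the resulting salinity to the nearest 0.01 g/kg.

Remaining after removal: 12,400 L at 33.5 g/kg (salt = 415,400)
After addition: salt = 415,400 + 16,200×37.8 = 1,027,760; volume = 28,600 L
S = 1,027,760 / 28,600 = 35.9357 g/kg

35.94 g/kg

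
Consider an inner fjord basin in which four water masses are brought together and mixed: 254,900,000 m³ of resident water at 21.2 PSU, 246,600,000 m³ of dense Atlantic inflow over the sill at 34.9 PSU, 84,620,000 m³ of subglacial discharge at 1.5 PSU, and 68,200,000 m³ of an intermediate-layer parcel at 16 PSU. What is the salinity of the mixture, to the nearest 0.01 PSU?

23.27 PSU

Total salt / total volume:
salt = 254,900,000×21.2 + 246,600,000×34.9 + 84,620,000×1.5 + 68,200,000×16 = 5,403,880,000 + 8,606,340,000 + 126,930,000 + 1,091,200,000 = 15,228,350,000
volume = 254,900,000 + 246,600,000 + 84,620,000 + 68,200,000 = 654,320,000 m³
S = 15,228,350,000 / 654,320,000 = 23.2736 PSU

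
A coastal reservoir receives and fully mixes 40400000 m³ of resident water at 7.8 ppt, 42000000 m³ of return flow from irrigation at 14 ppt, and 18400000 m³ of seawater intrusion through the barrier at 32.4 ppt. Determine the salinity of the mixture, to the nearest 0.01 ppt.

By conservation of dissolved salt,
salt = 40,400,000×7.8 + 42,000,000×14 + 18,400,000×32.4 = 315,120,000 + 588,000,000 + 596,160,000 = 1,499,280,000
volume = 40,400,000 + 42,000,000 + 18,400,000 = 100,800,000 m³
S = 1,499,280,000 / 100,800,000 = 14.8738 ppt

14.87 ppt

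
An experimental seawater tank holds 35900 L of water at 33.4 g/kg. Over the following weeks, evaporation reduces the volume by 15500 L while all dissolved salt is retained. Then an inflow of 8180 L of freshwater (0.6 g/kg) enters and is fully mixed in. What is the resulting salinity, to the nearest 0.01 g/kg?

42.13 g/kg

After evaporation: salt = 35,900×33.4 = 1,199,060; volume = 35,900 − 15,500 = 20,400 L
After mixing: salt = 1,199,060 + 8,180×0.6 = 1,203,968; volume = 20,400 + 8,180 = 28,580 L
S = 1,203,968 / 28,580 = 42.1262 g/kg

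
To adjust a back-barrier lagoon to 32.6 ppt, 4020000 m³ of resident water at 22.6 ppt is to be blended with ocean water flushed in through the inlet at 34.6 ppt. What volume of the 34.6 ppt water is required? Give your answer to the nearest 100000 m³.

20100000 m³

Salt balance: 4,020,000×22.6 + V×34.6 = (4,020,000+V)×32.6
90,852,000 + 34.6V = 131,052,000 + 32.6V
40,200,000 = 2V
V = 20,100,000 m³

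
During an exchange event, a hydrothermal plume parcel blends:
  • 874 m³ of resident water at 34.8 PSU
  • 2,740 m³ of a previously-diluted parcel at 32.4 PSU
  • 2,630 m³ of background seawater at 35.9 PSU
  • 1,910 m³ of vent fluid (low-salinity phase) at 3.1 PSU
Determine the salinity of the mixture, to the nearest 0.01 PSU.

Weighted by volume,
salt = 874×34.8 + 2,740×32.4 + 2,630×35.9 + 1,910×3.1 = 30,415.2 + 88,776 + 94,417 + 5,921 = 219,529.2
volume = 874 + 2,740 + 2,630 + 1,910 = 8,154 m³
S = 219,529.2 / 8,154 = 26.9229 PSU

26.92 PSU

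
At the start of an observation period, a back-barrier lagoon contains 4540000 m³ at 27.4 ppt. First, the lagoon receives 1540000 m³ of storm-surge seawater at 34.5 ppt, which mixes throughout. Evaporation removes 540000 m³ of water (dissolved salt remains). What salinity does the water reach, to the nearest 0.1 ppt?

32.0 ppt

After mixing: salt = 4,540,000×27.4 + 1,540,000×34.5 = 177,526,000; volume = 6,080,000 m³
After evaporation: salt unchanged = 177,526,000; volume = 6,080,000 − 540,000 = 5,540,000 m³
S = 177,526,000 / 5,540,000 = 32.0444 ppt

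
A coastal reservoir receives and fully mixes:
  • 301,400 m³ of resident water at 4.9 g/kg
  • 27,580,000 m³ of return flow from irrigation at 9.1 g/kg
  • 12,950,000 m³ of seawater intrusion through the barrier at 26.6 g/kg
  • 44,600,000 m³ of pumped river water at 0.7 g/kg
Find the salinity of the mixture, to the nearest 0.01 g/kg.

7.35 g/kg

Conserving salt mass:
salt = 301,400×4.9 + 27,580,000×9.1 + 12,950,000×26.6 + 44,600,000×0.7 = 1,476,860 + 250,978,000 + 344,470,000 + 31,220,000 = 628,144,860
volume = 301,400 + 27,580,000 + 12,950,000 + 44,600,000 = 85,431,400 m³
S = 628,144,860 / 85,431,400 = 7.3526 g/kg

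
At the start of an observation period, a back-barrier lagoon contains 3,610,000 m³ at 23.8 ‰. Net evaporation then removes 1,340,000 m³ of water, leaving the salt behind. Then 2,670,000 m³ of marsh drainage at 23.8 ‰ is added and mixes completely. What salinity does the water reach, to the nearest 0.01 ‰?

30.26 ‰

After evaporation: salt = 3,610,000×23.8 = 85,918,000; volume = 3,610,000 − 1,340,000 = 2,270,000 m³
After mixing: salt = 85,918,000 + 2,670,000×23.8 = 149,464,000; volume = 2,270,000 + 2,670,000 = 4,940,000 m³
S = 149,464,000 / 4,940,000 = 30.2559 ‰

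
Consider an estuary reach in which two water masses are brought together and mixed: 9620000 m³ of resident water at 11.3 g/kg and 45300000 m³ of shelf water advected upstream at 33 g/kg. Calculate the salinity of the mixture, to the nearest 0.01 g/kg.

29.20 g/kg

Weighted by volume,
salt = 9,620,000×11.3 + 45,300,000×33 = 108,706,000 + 1,494,900,000 = 1,603,606,000
volume = 9,620,000 + 45,300,000 = 54,920,000 m³
S = 1,603,606,000 / 54,920,000 = 29.1989 g/kg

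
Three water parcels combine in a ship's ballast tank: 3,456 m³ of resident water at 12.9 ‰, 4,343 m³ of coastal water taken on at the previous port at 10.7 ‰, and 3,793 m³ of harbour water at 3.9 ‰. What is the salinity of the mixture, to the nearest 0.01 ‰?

9.13 ‰

Conserving salt mass:
salt = 3,456×12.9 + 4,343×10.7 + 3,793×3.9 = 44,582.4 + 46,470.1 + 14,792.7 = 105,845.2
volume = 3,456 + 4,343 + 3,793 = 11,592 m³
S = 105,845.2 / 11,592 = 9.1309 ‰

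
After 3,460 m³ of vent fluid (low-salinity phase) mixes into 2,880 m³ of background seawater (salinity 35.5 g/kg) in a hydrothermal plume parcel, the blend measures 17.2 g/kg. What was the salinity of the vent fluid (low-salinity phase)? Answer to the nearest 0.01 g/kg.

Salt balance: 2,880×35.5 + 3,460×S = 6,340×17.2
102,240 + 3,460·S = 109,048
S = (109,048 − 102,240) / 3,460 = 1.9676 g/kg

1.97 g/kg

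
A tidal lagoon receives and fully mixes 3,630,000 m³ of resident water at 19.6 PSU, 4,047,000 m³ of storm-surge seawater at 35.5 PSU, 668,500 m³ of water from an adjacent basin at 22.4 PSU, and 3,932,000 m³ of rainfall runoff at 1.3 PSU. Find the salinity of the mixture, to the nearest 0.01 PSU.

19.13 PSU

Conserving salt mass:
salt = 3,630,000×19.6 + 4,047,000×35.5 + 668,500×22.4 + 3,932,000×1.3 = 71,148,000 + 143,668,500 + 14,974,400 + 5,111,600 = 234,902,500
volume = 3,630,000 + 4,047,000 + 668,500 + 3,932,000 = 12,277,500 m³
S = 234,902,500 / 12,277,500 = 19.1328 PSU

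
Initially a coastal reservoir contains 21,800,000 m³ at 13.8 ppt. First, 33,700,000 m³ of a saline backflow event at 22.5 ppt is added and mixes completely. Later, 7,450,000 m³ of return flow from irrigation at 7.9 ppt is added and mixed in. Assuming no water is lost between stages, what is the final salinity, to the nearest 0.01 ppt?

Weighted by volume,
Initial salt = 21,800,000×13.8 = 300,840,000
After stage 1: salt = 300,840,000 + 33,700,000×22.5 = 1,059,090,000; volume = 55,500,000 m³; S = 19.083 ppt
After stage 2: salt = 1,059,090,000 + 7,450,000×7.9 = 1,117,945,000; volume = 62,950,000 m³
S = 1,117,945,000 / 62,950,000 = 17.7593 ppt

17.76 ppt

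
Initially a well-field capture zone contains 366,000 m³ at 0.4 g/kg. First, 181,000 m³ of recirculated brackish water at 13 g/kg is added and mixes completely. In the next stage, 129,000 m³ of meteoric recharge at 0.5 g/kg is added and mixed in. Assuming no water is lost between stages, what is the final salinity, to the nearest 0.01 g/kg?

Mass of salt is conserved:
Initial salt = 366,000×0.4 = 146,400
After stage 1: salt = 146,400 + 181,000×13 = 2,499,400; volume = 547,000 m³; S = 4.569 g/kg
After stage 2: salt = 2,499,400 + 129,000×0.5 = 2,563,900; volume = 676,000 m³
S = 2,563,900 / 676,000 = 3.7928 g/kg

3.79 g/kg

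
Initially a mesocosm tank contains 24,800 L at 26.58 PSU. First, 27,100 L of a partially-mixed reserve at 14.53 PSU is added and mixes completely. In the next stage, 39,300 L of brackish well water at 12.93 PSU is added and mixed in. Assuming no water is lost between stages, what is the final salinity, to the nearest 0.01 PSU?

Mass of salt is conserved:
Initial salt = 24,800×26.58 = 659,184
After stage 1: salt = 659,184 + 27,100×14.53 = 1,052,947; volume = 51,900 L; S = 20.288 PSU
After stage 2: salt = 1,052,947 + 39,300×12.93 = 1,561,096; volume = 91,200 L
S = 1,561,096 / 91,200 = 17.1173 PSU

17.12 PSU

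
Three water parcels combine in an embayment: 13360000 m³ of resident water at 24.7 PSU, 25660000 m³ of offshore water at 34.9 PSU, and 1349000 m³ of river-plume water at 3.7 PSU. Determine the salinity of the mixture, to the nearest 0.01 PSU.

30.48 PSU

Weighted by volume,
salt = 13,360,000×24.7 + 25,660,000×34.9 + 1,349,000×3.7 = 329,992,000 + 895,534,000 + 4,991,300 = 1,230,517,300
volume = 13,360,000 + 25,660,000 + 1,349,000 = 40,369,000 m³
S = 1,230,517,300 / 40,369,000 = 30.4817 PSU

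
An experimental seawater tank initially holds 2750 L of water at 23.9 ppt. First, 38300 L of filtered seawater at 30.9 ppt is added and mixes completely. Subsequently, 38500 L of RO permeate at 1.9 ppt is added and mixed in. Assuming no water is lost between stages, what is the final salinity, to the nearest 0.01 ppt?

16.62 ppt

By conservation of dissolved salt,
Initial salt = 2,750×23.9 = 65,725
After stage 1: salt = 65,725 + 38,300×30.9 = 1,249,195; volume = 41,050 L; S = 30.431 ppt
After stage 2: salt = 1,249,195 + 38,500×1.9 = 1,322,345; volume = 79,550 L
S = 1,322,345 / 79,550 = 16.6228 ppt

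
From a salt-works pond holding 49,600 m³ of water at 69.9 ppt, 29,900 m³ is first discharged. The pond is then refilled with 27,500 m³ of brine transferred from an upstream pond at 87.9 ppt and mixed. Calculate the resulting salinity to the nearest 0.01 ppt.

Remaining after removal: 19,700 m³ at 69.9 ppt (salt = 1,377,030)
After addition: salt = 1,377,030 + 27,500×87.9 = 3,794,280; volume = 47,200 m³
S = 3,794,280 / 47,200 = 80.3873 ppt

80.39 ppt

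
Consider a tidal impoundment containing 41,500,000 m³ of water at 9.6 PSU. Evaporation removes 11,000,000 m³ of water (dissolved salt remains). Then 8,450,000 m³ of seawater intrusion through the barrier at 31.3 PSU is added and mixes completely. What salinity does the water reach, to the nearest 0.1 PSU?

After evaporation: salt = 41,500,000×9.6 = 398,400,000; volume = 41,500,000 − 11,000,000 = 30,500,000 m³
After mixing: salt = 398,400,000 + 8,450,000×31.3 = 662,885,000; volume = 30,500,000 + 8,450,000 = 38,950,000 m³
S = 662,885,000 / 38,950,000 = 17.0189 PSU

17.0 PSU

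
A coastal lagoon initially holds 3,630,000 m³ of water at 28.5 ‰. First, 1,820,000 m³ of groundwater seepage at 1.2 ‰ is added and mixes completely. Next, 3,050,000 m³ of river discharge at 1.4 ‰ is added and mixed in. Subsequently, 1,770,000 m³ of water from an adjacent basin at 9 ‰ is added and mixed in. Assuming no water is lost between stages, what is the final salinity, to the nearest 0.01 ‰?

12.25 ‰

Weighted by volume,
Initial salt = 3,630,000×28.5 = 103,455,000
After stage 1: salt = 103,455,000 + 1,820,000×1.2 = 105,639,000; volume = 5,450,000 m³; S = 19.383 ‰
After stage 2: salt = 105,639,000 + 3,050,000×1.4 = 109,909,000; volume = 8,500,000 m³; S = 12.93 ‰
After stage 3: salt = 109,909,000 + 1,770,000×9 = 125,839,000; volume = 10,270,000 m³
S = 125,839,000 / 10,270,000 = 12.2531 ‰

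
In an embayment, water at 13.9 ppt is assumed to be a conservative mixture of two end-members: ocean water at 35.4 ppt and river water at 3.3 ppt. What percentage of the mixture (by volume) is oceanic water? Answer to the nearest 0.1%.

33.0%

Let g be the oceanic fraction. Salt balance per unit volume:
g×35.4 + (1−g)×3.3 = 13.9
g = (13.9 − 3.3) / (35.4 − 3.3) = 10.6/32.1 = 0.3302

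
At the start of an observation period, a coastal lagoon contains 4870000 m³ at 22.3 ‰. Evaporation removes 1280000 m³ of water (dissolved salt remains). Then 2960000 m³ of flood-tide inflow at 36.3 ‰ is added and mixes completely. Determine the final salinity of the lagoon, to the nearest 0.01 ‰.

After evaporation: salt = 4,870,000×22.3 = 108,601,000; volume = 4,870,000 − 1,280,000 = 3,590,000 m³
After mixing: salt = 108,601,000 + 2,960,000×36.3 = 216,049,000; volume = 3,590,000 + 2,960,000 = 6,550,000 m³
S = 216,049,000 / 6,550,000 = 32.9846 ‰

32.98 ‰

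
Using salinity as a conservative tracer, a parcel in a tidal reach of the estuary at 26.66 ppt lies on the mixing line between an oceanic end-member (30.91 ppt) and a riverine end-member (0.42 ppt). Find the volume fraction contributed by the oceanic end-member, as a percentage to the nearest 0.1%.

86.1%

Let g be the oceanic fraction. Salt balance per unit volume:
g×30.91 + (1−g)×0.42 = 26.66
g = (26.66 − 0.42) / (30.91 − 0.42) = 26.24/30.49 = 0.8606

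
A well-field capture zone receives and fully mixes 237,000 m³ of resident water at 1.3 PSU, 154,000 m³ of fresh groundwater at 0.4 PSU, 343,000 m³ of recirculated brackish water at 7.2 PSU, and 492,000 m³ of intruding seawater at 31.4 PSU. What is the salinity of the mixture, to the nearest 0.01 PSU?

Total salt / total volume:
salt = 237,000×1.3 + 154,000×0.4 + 343,000×7.2 + 492,000×31.4 = 308,100 + 61,600 + 2,469,600 + 15,448,800 = 18,288,100
volume = 237,000 + 154,000 + 343,000 + 492,000 = 1,226,000 m³
S = 18,288,100 / 1,226,000 = 14.9169 PSU

14.92 PSU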